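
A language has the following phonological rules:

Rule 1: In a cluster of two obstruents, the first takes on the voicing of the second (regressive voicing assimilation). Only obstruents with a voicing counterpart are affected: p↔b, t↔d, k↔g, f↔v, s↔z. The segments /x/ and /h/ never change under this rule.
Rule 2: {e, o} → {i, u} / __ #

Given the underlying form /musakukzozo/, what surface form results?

musakugzozu

Rule 1 (regressive voicing assimilation): /k/ precedes the voiced obstruent /z/, so it voices to [g] by assimilation. /musakukzozo/ → musakugzozo.
Rule 2 (final vowel raising): /o/ is a mid vowel in word-final position, so it raises to [u]. /musakugzozo/ → musakugzozu.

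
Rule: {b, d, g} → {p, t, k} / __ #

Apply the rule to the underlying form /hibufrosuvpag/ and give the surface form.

Scanning /hibufrosuvpag/: /b/ at position 3 is not in the conditioning environment; /g/ is a voiced stop in word-final position, so it devoices to [k].
Result: [hibufrosuvpak].

hibufrosuvpak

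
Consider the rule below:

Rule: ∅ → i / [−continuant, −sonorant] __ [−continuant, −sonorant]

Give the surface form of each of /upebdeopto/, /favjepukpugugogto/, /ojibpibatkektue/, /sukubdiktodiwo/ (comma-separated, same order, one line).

upebideopito, favjepukipugugogito, ojibipibatikekitue, sukubidikitodiwo

/upebdeopto/: /b/ and /d/ form a stop–stop cluster, so [i] is inserted between them. /p/ and /t/ form a stop–stop cluster, so [i] is inserted between them. → [upebideopito].
/favjepukpugugogto/: /k/ and /p/ form a stop–stop cluster, so [i] is inserted between them. /g/ and /t/ form a stop–stop cluster, so [i] is inserted between them. → [favjepukipugugogito].
/ojibpibatkektue/: /b/ and /p/ form a stop–stop cluster, so [i] is inserted between them. /t/ and /k/ form a stop–stop cluster, so [i] is inserted between them. /k/ and /t/ form a stop–stop cluster, so [i] is inserted between them. → [ojibipibatikekitue].
/sukubdiktodiwo/: /b/ and /d/ form a stop–stop cluster, so [i] is inserted between them. /k/ and /t/ form a stop–stop cluster, so [i] is inserted between them. → [sukubidikitodiwo].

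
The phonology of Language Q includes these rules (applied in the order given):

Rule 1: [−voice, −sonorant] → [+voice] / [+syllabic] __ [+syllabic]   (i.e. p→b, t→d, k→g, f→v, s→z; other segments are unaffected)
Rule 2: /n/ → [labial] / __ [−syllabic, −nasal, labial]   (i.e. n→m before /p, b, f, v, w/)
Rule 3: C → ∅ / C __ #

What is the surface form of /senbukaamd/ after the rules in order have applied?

sembugaam

Rule 1 (intervocalic voicing): /k/ is a voiceless obstruent between vowels /u/ and /a/, so it voices to [g]. /senbukaamd/ → senbugaamd.
Rule 2 (nasal place assimilation): /n/ precedes the labial consonant /b/, so it assimilates in place to [m]. /senbugaamd/ → sembugaamd.
Rule 3 (final cluster simplification): /d/ is the second consonant of a word-final cluster /md/, so it deletes. /sembugaamd/ → sembugaam.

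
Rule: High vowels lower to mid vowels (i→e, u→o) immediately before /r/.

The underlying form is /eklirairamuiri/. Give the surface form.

ekleraeramueri

Scanning /eklirairamuiri/: /i/ is a high vowel immediately before /r/, so it lowers to [e]; /i/ is a high vowel immediately before /r/, so it lowers to [e]; /u/ at position 11 is not in the conditioning environment; /i/ is a high vowel immediately before /r/, so it lowers to [e]; /i/ at position 14 is not in the conditioning environment.
Result: [ekleraeramueri].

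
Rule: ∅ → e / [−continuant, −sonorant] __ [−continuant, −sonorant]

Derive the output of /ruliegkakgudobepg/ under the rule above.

ruliegekakegudobepeg

/g/ and /k/ form a stop–stop cluster, so [e] is inserted between them.
/k/ and /g/ form a stop–stop cluster, so [e] is inserted between them.
/p/ and /g/ form a stop–stop cluster, so [e] is inserted between them.
Surface form: [ruliegekakegudobepeg].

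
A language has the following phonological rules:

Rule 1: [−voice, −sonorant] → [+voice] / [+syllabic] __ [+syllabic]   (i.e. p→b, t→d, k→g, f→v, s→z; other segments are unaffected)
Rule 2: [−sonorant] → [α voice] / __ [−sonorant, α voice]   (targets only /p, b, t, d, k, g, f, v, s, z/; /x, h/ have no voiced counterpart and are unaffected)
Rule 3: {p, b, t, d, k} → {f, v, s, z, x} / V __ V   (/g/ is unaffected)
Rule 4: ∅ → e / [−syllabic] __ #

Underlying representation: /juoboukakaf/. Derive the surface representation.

juovougagafe

Rule 1 (intervocalic voicing): /k/ is a voiceless obstruent between vowels /u/ and /a/, so it voices to [g]. /k/ is a voiceless obstruent between vowels /a/ and /a/, so it voices to [g]. /juoboukakaf/ → juobougagaf.
Rule 2 (regressive voicing assimilation): no segment meets the environment; /juobougagaf/ is unchanged.
Rule 3 (intervocalic spirantization): /b/ is a stop between vowels /o/ and /o/, so it spirantizes to the fricative [v]. /juobougagaf/ → juovougagaf.
Rule 4 (final e-epenthesis): the form ends in the consonant /f/, so [e] is inserted word-finally. /juovougagaf/ → juovougagafe.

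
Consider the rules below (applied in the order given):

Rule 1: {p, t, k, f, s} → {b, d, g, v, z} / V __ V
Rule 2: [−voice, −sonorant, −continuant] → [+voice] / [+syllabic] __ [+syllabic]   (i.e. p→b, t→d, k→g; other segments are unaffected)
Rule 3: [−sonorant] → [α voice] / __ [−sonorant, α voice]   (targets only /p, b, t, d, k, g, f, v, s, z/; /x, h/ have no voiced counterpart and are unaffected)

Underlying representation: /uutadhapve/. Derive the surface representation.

Rule 1 (intervocalic voicing): /t/ is a voiceless obstruent between vowels /u/ and /a/, so it voices to [d]. /uutadhapve/ → uudadhapve.
Rule 2 (intervocalic voicing): no segment meets the environment; /uudadhapve/ is unchanged.
Rule 3 (regressive voicing assimilation): /d/ precedes the voiceless obstruent /h/, so it devoices to [t] by assimilation. /p/ precedes the voiced obstruent /v/, so it voices to [b] by assimilation. /uudadhapve/ → uudathabve.

uudathabve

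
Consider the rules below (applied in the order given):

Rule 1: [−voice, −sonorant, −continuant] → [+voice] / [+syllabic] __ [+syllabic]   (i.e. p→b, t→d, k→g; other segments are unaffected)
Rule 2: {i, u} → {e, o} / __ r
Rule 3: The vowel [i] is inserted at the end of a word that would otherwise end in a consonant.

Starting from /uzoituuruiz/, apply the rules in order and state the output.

uzoiduoruizi

Rule 1 (intervocalic voicing): /t/ is a voiceless stop between vowels /i/ and /u/, so it voices to [d]. /uzoituuruiz/ → uzoiduuruiz.
Rule 2 (pre-rhotic lowering): /u/ is a high vowel immediately before /r/, so it lowers to [o]. /uzoiduuruiz/ → uzoiduoruiz.
Rule 3 (final i-epenthesis): the form ends in the consonant /z/, so [i] is inserted word-finally. /uzoiduoruiz/ → uzoiduoruizi.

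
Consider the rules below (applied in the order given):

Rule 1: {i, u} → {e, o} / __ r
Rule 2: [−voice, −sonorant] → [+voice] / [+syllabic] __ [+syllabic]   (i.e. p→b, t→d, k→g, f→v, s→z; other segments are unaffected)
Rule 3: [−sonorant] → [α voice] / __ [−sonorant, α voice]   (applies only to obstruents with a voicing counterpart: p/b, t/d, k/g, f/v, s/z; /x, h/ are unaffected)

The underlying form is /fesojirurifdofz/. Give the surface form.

Rule 1 (pre-rhotic lowering): /i/ is a high vowel immediately before /r/, so it lowers to [e]. /u/ is a high vowel immediately before /r/, so it lowers to [o]. /fesojirurifdofz/ → fesojerorifdofz.
Rule 2 (intervocalic voicing): /s/ is a voiceless obstruent between vowels /e/ and /o/, so it voices to [z]. /fesojerorifdofz/ → fezojerorifdofz.
Rule 3 (regressive voicing assimilation): /f/ precedes the voiced obstruent /d/, so it voices to [v] by assimilation. /f/ precedes the voiced obstruent /z/, so it voices to [v] by assimilation. /fezojerorifdofz/ → fezojerorivdovz.

fezojerorivdovz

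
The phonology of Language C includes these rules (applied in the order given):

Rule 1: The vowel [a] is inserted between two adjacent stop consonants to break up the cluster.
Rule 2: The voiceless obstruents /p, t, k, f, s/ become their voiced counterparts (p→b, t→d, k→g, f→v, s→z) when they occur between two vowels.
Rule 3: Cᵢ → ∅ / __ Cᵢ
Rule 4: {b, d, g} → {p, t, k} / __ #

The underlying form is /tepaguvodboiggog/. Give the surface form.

tebaguvodaboigagok

Rule 1 (stop-cluster a-epenthesis): /d/ and /b/ form a stop–stop cluster, so [a] is inserted between them. /g/ and /g/ form a stop–stop cluster, so [a] is inserted between them. /tepaguvodboiggog/ → tepaguvodaboigagog.
Rule 2 (intervocalic voicing): /p/ is a voiceless obstruent between vowels /e/ and /a/, so it voices to [b]. /tepaguvodaboigagog/ → tebaguvodaboigagog.
Rule 3 (degemination): no segment meets the environment; /tebaguvodaboigagog/ is unchanged.
Rule 4 (final devoicing): /g/ is a voiced stop in word-final position, so it devoices to [k]. /tebaguvodaboigagog/ → tebaguvodaboigagok.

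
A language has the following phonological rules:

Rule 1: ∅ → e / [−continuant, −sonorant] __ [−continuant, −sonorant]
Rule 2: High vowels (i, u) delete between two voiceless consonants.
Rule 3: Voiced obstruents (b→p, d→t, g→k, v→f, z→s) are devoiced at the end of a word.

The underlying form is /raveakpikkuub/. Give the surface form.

raveakepkekuup

Rule 1 (stop-cluster e-epenthesis): /k/ and /p/ form a stop–stop cluster, so [e] is inserted between them. /k/ and /k/ form a stop–stop cluster, so [e] is inserted between them. /raveakpikkuub/ → raveakepikekuub.
Rule 2 (high vowel syncope): /i/ is a high vowel flanked by voiceless consonants /p/ and /k/, so it deletes. /raveakepikekuub/ → raveakepkekuub.
Rule 3 (final devoicing): /b/ is a voiced obstruent in word-final position, so it devoices to [p]. /raveakepkekuub/ → raveakepkekuup.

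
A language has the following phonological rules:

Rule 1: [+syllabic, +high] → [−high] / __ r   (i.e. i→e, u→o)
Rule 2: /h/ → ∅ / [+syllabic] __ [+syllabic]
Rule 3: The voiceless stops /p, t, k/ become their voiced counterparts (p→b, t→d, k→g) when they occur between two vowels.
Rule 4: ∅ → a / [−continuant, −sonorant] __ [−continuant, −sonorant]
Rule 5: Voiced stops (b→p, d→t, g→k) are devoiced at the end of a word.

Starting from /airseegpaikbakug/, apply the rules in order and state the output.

Rule 1 (pre-rhotic lowering): /i/ is a high vowel immediately before /r/, so it lowers to [e]. /airseegpaikbakug/ → aerseegpaikbakug.
Rule 2 (intervocalic h-deletion): no segment meets the environment; /aerseegpaikbakug/ is unchanged.
Rule 3 (intervocalic voicing): /k/ is a voiceless stop between vowels /a/ and /u/, so it voices to [g]. /aerseegpaikbakug/ → aerseegpaikbagug.
Rule 4 (stop-cluster a-epenthesis): /g/ and /p/ form a stop–stop cluster, so [a] is inserted between them. /k/ and /b/ form a stop–stop cluster, so [a] is inserted between them. /aerseegpaikbagug/ → aerseegapaikabagug.
Rule 5 (final devoicing): /g/ is a voiced stop in word-final position, so it devoices to [k]. /aerseegapaikabagug/ → aerseegapaikabaguk.

aerseegapaikabaguk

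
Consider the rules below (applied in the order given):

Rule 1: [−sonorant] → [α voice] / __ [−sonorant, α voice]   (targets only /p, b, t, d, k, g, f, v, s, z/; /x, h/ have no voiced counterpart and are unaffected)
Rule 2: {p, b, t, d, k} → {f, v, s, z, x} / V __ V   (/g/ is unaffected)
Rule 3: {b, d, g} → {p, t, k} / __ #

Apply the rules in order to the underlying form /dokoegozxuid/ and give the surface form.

doxoegosxuit

Rule 1 (regressive voicing assimilation): /z/ precedes the voiceless obstruent /x/, so it devoices to [s] by assimilation. /dokoegozxuid/ → dokoegosxuid.
Rule 2 (intervocalic spirantization): /k/ is a stop between vowels /o/ and /o/, so it spirantizes to the fricative [x]. /dokoegosxuid/ → doxoegosxuid.
Rule 3 (final devoicing): /d/ is a voiced stop in word-final position, so it devoices to [t]. /doxoegosxuid/ → doxoegosxuit.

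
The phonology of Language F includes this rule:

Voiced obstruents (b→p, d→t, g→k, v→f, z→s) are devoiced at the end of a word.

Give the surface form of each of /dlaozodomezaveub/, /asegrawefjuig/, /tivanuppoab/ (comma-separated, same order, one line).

dlaozodomezaveup, asegrawefjuik, tivanuppoap

/dlaozodomezaveub/: /b/ is a voiced obstruent in word-final position, so it devoices to [p]. → [dlaozodomezaveup].
/asegrawefjuig/: /g/ is a voiced obstruent in word-final position, so it devoices to [k]. → [asegrawefjuik].
/tivanuppoab/: /b/ is a voiced obstruent in word-final position, so it devoices to [p]. → [tivanuppoap].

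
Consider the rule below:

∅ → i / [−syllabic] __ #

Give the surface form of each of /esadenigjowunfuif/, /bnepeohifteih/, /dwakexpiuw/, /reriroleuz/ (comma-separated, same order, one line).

/esadenigjowunfuif/: the form ends in the consonant /f/, so [i] is inserted word-finally. → [esadenigjowunfuifi].
/bnepeohifteih/: the form ends in the consonant /h/, so [i] is inserted word-finally. → [bnepeohifteihi].
/dwakexpiuw/: the form ends in the consonant /w/, so [i] is inserted word-finally. → [dwakexpiuwi].
/reriroleuz/: the form ends in the consonant /z/, so [i] is inserted word-finally. → [reriroleuzi].

esadenigjowunfuifi, bnepeohifteihi, dwakexpiuwi, reriroleuzi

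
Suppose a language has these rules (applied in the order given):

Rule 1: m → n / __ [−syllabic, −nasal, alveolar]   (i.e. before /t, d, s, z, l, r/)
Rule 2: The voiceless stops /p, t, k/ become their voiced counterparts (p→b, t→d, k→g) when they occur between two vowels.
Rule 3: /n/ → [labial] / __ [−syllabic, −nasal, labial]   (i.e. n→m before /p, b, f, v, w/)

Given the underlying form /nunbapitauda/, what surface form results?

Rule 1 (nasal place assimilation): no segment meets the environment; /nunbapitauda/ is unchanged.
Rule 2 (intervocalic voicing): /p/ is a voiceless stop between vowels /a/ and /i/, so it voices to [b]. /t/ is a voiceless stop between vowels /i/ and /a/, so it voices to [d]. /nunbapitauda/ → nunbabidauda.
Rule 3 (nasal place assimilation): /n/ precedes the labial consonant /b/, so it assimilates in place to [m]. /nunbabidauda/ → numbabidauda.

numbabidauda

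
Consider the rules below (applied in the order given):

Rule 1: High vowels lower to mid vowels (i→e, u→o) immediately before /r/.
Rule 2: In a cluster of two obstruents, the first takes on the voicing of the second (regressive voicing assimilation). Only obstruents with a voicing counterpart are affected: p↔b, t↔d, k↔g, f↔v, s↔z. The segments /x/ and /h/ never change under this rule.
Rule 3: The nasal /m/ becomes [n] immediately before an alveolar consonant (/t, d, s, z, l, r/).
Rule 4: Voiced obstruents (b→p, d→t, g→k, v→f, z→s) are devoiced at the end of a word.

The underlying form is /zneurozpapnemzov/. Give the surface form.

Rule 1 (pre-rhotic lowering): /u/ is a high vowel immediately before /r/, so it lowers to [o]. /zneurozpapnemzov/ → zneorozpapnemzov.
Rule 2 (regressive voicing assimilation): /z/ precedes the voiceless obstruent /p/, so it devoices to [s] by assimilation. /zneorozpapnemzov/ → zneorospapnemzov.
Rule 3 (nasal place assimilation): /m/ precedes the alveolar consonant /z/, so it assimilates in place to [n]. /zneorospapnemzov/ → zneorospapnenzov.
Rule 4 (final devoicing): /v/ is a voiced obstruent in word-final position, so it devoices to [f]. /zneorospapnenzov/ → zneorospapnenzof.

zneorospapnenzof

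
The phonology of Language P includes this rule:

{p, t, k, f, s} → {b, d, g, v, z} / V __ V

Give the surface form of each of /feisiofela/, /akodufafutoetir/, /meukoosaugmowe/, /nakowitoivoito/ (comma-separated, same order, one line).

/feisiofela/: /s/ is a voiceless obstruent between vowels /i/ and /i/, so it voices to [z]. /f/ is a voiceless obstruent between vowels /o/ and /e/, so it voices to [v]. → [feiziovela].
/akodufafutoetir/: /k/ is a voiceless obstruent between vowels /a/ and /o/, so it voices to [g]. /f/ is a voiceless obstruent between vowels /u/ and /a/, so it voices to [v]. /f/ is a voiceless obstruent between vowels /a/ and /u/, so it voices to [v]. /t/ is a voiceless obstruent between vowels /u/ and /o/, so it voices to [d]. /t/ is a voiceless obstruent between vowels /e/ and /i/, so it voices to [d]. → [agoduvavudoedir].
/meukoosaugmowe/: /k/ is a voiceless obstruent between vowels /u/ and /o/, so it voices to [g]. /s/ is a voiceless obstruent between vowels /o/ and /a/, so it voices to [z]. → [meugoozaugmowe].
/nakowitoivoito/: /k/ is a voiceless obstruent between vowels /a/ and /o/, so it voices to [g]. /t/ is a voiceless obstruent between vowels /i/ and /o/, so it voices to [d]. /t/ is a voiceless obstruent between vowels /i/ and /o/, so it voices to [d]. → [nagowidoivoido].

feiziovela, agoduvavudoedir, meugoozaugmowe, nagowidoivoido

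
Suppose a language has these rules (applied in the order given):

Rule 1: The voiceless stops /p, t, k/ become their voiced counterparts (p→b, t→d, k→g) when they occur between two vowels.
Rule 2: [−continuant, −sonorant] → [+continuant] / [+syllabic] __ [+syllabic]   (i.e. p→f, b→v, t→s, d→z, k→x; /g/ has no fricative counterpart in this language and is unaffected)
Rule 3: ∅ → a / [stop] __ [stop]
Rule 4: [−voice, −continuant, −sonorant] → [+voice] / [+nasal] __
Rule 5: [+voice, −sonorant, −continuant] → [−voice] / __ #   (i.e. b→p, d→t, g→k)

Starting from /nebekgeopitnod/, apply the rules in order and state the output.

nevekageovitnot

Rule 1 (intervocalic voicing): /p/ is a voiceless stop between vowels /o/ and /i/, so it voices to [b]. /nebekgeopitnod/ → nebekgeobitnod.
Rule 2 (intervocalic spirantization): /b/ is a stop between vowels /e/ and /e/, so it spirantizes to the fricative [v]. /b/ is a stop between vowels /o/ and /i/, so it spirantizes to the fricative [v]. /nebekgeobitnod/ → nevekgeovitnod.
Rule 3 (stop-cluster a-epenthesis): /k/ and /g/ form a stop–stop cluster, so [a] is inserted between them. /nevekgeovitnod/ → nevekageovitnod.
Rule 4 (post-nasal voicing): no segment meets the environment; /nevekageovitnod/ is unchanged.
Rule 5 (final devoicing): /d/ is a voiced stop in word-final position, so it devoices to [t]. /nevekageovitnod/ → nevekageovitnot.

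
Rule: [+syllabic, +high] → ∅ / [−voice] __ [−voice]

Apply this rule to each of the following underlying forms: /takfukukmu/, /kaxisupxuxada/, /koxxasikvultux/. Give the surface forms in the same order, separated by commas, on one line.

/takfukukmu/: /u/ is a high vowel flanked by voiceless consonants /f/ and /k/, so it deletes. /u/ is a high vowel flanked by voiceless consonants /k/ and /k/, so it deletes. → [takfkkmu].
/kaxisupxuxada/: /i/ is a high vowel flanked by voiceless consonants /x/ and /s/, so it deletes. /u/ is a high vowel flanked by voiceless consonants /s/ and /p/, so it deletes. /u/ is a high vowel flanked by voiceless consonants /x/ and /x/, so it deletes. → [kaxspxxada].
/koxxasikvultux/: /i/ is a high vowel flanked by voiceless consonants /s/ and /k/, so it deletes. /u/ is a high vowel flanked by voiceless consonants /t/ and /x/, so it deletes. → [koxxaskvultx].

takfkkmu, kaxspxxada, koxxaskvultx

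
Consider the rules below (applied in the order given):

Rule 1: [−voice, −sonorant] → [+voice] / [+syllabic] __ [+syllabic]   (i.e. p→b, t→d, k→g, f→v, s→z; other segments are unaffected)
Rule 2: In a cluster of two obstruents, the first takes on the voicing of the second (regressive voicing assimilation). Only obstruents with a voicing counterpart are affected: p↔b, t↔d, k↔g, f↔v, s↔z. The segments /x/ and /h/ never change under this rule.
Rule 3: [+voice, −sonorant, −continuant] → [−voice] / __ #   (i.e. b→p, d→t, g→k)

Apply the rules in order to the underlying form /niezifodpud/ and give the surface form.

Rule 1 (intervocalic voicing): /f/ is a voiceless obstruent between vowels /i/ and /o/, so it voices to [v]. /niezifodpud/ → niezivodpud.
Rule 2 (regressive voicing assimilation): /d/ precedes the voiceless obstruent /p/, so it devoices to [t] by assimilation. /niezivodpud/ → niezivotpud.
Rule 3 (final devoicing): /d/ is a voiced stop in word-final position, so it devoices to [t]. /niezivotpud/ → niezivotput.

niezivotput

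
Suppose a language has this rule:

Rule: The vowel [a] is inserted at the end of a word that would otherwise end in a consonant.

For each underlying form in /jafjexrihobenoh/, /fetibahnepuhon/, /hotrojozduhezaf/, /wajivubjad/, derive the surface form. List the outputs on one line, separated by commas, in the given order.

/jafjexrihobenoh/: the form ends in the consonant /h/, so [a] is inserted word-finally. → [jafjexrihobenoha].
/fetibahnepuhon/: the form ends in the consonant /n/, so [a] is inserted word-finally. → [fetibahnepuhona].
/hotrojozduhezaf/: the form ends in the consonant /f/, so [a] is inserted word-finally. → [hotrojozduhezafa].
/wajivubjad/: the form ends in the consonant /d/, so [a] is inserted word-finally. → [wajivubjada].

jafjexrihobenoha, fetibahnepuhona, hotrojozduhezafa, wajivubjada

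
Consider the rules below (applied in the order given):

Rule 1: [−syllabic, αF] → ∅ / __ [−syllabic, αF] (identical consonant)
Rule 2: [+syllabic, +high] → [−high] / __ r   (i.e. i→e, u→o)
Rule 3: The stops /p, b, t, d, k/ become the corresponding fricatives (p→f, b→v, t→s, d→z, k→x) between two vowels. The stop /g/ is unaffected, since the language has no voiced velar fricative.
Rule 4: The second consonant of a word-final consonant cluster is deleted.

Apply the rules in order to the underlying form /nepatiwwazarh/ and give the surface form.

nefasiwazar

Rule 1 (degemination): /ww/ is a geminate; the first /w/ deletes. /nepatiwwazarh/ → nepatiwazarh.
Rule 2 (pre-rhotic lowering): no segment meets the environment; /nepatiwazarh/ is unchanged.
Rule 3 (intervocalic spirantization): /p/ is a stop between vowels /e/ and /a/, so it spirantizes to the fricative [f]. /t/ is a stop between vowels /a/ and /i/, so it spirantizes to the fricative [s]. /nepatiwazarh/ → nefasiwazarh.
Rule 4 (final cluster simplification): /h/ is the second consonant of a word-final cluster /rh/, so it deletes. /nefasiwazarh/ → nefasiwazar.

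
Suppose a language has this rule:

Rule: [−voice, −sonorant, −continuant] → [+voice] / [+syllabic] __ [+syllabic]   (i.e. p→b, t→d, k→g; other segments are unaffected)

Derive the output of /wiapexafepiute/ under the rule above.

wiabexafebiude

/p/ is a voiceless stop between vowels /a/ and /e/, so it voices to [b].
/p/ is a voiceless stop between vowels /e/ and /i/, so it voices to [b].
/t/ is a voiceless stop between vowels /u/ and /e/, so it voices to [d].
Surface form: [wiabexafebiude].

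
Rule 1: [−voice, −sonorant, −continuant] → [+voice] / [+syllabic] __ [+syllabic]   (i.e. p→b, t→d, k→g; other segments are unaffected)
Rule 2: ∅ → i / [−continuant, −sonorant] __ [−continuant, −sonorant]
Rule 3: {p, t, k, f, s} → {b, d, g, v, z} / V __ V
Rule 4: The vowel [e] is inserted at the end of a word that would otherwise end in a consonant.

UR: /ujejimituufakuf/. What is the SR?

ujejimiduuvagufe

Rule 1 (intervocalic voicing): /t/ is a voiceless stop between vowels /i/ and /u/, so it voices to [d]. /k/ is a voiceless stop between vowels /a/ and /u/, so it voices to [g]. /ujejimituufakuf/ → ujejimiduufaguf.
Rule 2 (stop-cluster i-epenthesis): no segment meets the environment; /ujejimiduufaguf/ is unchanged.
Rule 3 (intervocalic voicing): /f/ is a voiceless obstruent between vowels /u/ and /a/, so it voices to [v]. /ujejimiduufaguf/ → ujejimiduuvaguf.
Rule 4 (final e-epenthesis): the form ends in the consonant /f/, so [e] is inserted word-finally. /ujejimiduuvaguf/ → ujejimiduuvagufe.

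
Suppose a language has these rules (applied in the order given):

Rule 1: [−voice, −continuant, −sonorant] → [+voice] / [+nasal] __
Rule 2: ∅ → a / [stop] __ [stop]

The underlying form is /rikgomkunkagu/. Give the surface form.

rikagomgungagu

Rule 1 (post-nasal voicing): /k/ is a voiceless stop immediately after the nasal /m/, so it voices to [g]. /k/ is a voiceless stop immediately after the nasal /n/, so it voices to [g]. /rikgomkunkagu/ → rikgomgungagu.
Rule 2 (stop-cluster a-epenthesis): /k/ and /g/ form a stop–stop cluster, so [a] is inserted between them. /rikgomgungagu/ → rikagomgungagu.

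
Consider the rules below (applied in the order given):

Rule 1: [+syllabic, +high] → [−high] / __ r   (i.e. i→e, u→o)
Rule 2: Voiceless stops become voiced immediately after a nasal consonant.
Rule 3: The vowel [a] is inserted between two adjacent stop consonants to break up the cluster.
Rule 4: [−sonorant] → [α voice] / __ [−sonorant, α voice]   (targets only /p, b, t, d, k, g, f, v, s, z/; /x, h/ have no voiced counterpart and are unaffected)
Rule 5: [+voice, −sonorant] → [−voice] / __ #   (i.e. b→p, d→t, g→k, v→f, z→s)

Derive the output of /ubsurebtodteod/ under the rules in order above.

Rule 1 (pre-rhotic lowering): /u/ is a high vowel immediately before /r/, so it lowers to [o]. /ubsurebtodteod/ → ubsorebtodteod.
Rule 2 (post-nasal voicing): no segment meets the environment; /ubsorebtodteod/ is unchanged.
Rule 3 (stop-cluster a-epenthesis): /b/ and /t/ form a stop–stop cluster, so [a] is inserted between them. /d/ and /t/ form a stop–stop cluster, so [a] is inserted between them. /ubsorebtodteod/ → ubsorebatodateod.
Rule 4 (regressive voicing assimilation): /b/ precedes the voiceless obstruent /s/, so it devoices to [p] by assimilation. /ubsorebatodateod/ → upsorebatodateod.
Rule 5 (final devoicing): /d/ is a voiced obstruent in word-final position, so it devoices to [t]. /upsorebatodateod/ → upsorebatodateot.

upsorebatodateot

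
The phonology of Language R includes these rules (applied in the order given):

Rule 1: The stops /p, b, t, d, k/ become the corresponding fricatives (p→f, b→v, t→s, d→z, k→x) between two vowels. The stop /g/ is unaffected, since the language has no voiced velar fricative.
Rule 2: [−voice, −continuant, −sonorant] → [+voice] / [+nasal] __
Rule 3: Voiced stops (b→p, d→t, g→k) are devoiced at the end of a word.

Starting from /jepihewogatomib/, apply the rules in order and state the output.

jefihewogasomip

Rule 1 (intervocalic spirantization): /p/ is a stop between vowels /e/ and /i/, so it spirantizes to the fricative [f]. /t/ is a stop between vowels /a/ and /o/, so it spirantizes to the fricative [s]. /jepihewogatomib/ → jefihewogasomib.
Rule 2 (post-nasal voicing): no segment meets the environment; /jefihewogasomib/ is unchanged.
Rule 3 (final devoicing): /b/ is a voiced stop in word-final position, so it devoices to [p]. /jefihewogasomib/ → jefihewogasomip.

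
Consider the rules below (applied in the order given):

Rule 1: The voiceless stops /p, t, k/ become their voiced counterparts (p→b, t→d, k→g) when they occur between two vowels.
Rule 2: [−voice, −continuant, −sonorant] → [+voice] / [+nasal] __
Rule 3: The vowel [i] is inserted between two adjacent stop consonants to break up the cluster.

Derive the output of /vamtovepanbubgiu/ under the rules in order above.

Rule 1 (intervocalic voicing): /p/ is a voiceless stop between vowels /e/ and /a/, so it voices to [b]. /vamtovepanbubgiu/ → vamtovebanbubgiu.
Rule 2 (post-nasal voicing): /t/ is a voiceless stop immediately after the nasal /m/, so it voices to [d]. /vamtovebanbubgiu/ → vamdovebanbubgiu.
Rule 3 (stop-cluster i-epenthesis): /b/ and /g/ form a stop–stop cluster, so [i] is inserted between them. /vamdovebanbubgiu/ → vamdovebanbubigiu.

vamdovebanbubigiu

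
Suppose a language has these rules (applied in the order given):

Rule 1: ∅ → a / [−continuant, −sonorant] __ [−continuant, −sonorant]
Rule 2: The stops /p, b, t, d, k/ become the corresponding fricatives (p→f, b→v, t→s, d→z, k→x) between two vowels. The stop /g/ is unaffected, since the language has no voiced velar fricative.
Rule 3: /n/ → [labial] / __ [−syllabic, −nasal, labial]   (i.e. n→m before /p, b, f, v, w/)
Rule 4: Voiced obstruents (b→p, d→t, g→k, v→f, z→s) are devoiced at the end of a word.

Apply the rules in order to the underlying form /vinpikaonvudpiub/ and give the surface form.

vimpixaomvuzafiup

Rule 1 (stop-cluster a-epenthesis): /d/ and /p/ form a stop–stop cluster, so [a] is inserted between them. /vinpikaonvudpiub/ → vinpikaonvudapiub.
Rule 2 (intervocalic spirantization): /k/ is a stop between vowels /i/ and /a/, so it spirantizes to the fricative [x]. /d/ is a stop between vowels /u/ and /a/, so it spirantizes to the fricative [z]. /p/ is a stop between vowels /a/ and /i/, so it spirantizes to the fricative [f]. /vinpikaonvudapiub/ → vinpixaonvuzafiub.
Rule 3 (nasal place assimilation): /n/ precedes the labial consonant /p/, so it assimilates in place to [m]. /n/ precedes the labial consonant /v/, so it assimilates in place to [m]. /vinpixaonvuzafiub/ → vimpixaomvuzafiub.
Rule 4 (final devoicing): /b/ is a voiced obstruent in word-final position, so it devoices to [p]. /vimpixaomvuzafiub/ → vimpixaomvuzafiup.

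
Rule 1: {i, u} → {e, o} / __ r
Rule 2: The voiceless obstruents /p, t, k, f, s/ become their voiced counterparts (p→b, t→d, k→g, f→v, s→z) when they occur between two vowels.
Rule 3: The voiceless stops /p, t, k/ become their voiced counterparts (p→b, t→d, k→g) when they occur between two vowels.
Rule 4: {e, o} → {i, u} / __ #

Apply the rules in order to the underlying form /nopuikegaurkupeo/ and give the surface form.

Rule 1 (pre-rhotic lowering): /u/ is a high vowel immediately before /r/, so it lowers to [o]. /nopuikegaurkupeo/ → nopuikegaorkupeo.
Rule 2 (intervocalic voicing): /p/ is a voiceless obstruent between vowels /o/ and /u/, so it voices to [b]. /k/ is a voiceless obstruent between vowels /i/ and /e/, so it voices to [g]. /p/ is a voiceless obstruent between vowels /u/ and /e/, so it voices to [b]. /nopuikegaorkupeo/ → nobuigegaorkubeo.
Rule 3 (intervocalic voicing): no segment meets the environment; /nobuigegaorkubeo/ is unchanged.
Rule 4 (final vowel raising): /o/ is a mid vowel in word-final position, so it raises to [u]. /nobuigegaorkubeo/ → nobuigegaorkubeu.

nobuigegaorkubeu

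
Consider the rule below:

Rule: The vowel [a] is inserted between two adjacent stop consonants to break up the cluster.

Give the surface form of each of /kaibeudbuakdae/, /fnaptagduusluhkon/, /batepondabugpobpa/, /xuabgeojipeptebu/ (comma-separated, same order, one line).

/kaibeudbuakdae/: /d/ and /b/ form a stop–stop cluster, so [a] is inserted between them. /k/ and /d/ form a stop–stop cluster, so [a] is inserted between them. → [kaibeudabuakadae].
/fnaptagduusluhkon/: /p/ and /t/ form a stop–stop cluster, so [a] is inserted between them. /g/ and /d/ form a stop–stop cluster, so [a] is inserted between them. → [fnapatagaduusluhkon].
/batepondabugpobpa/: /g/ and /p/ form a stop–stop cluster, so [a] is inserted between them. /b/ and /p/ form a stop–stop cluster, so [a] is inserted between them. → [batepondabugapobapa].
/xuabgeojipeptebu/: /b/ and /g/ form a stop–stop cluster, so [a] is inserted between them. /p/ and /t/ form a stop–stop cluster, so [a] is inserted between them. → [xuabageojipepatebu].

kaibeudabuakadae, fnapatagaduusluhkon, batepondabugapobapa, xuabageojipepatebu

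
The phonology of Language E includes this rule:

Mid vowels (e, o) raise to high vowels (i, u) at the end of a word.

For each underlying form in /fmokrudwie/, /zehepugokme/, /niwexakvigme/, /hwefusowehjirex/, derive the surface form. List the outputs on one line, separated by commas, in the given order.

fmokrudwii, zehepugokmi, niwexakvigmi, hwefusowehjirex

/fmokrudwie/: /e/ is a mid vowel in word-final position, so it raises to [i]. → [fmokrudwii].
/zehepugokme/: /e/ is a mid vowel in word-final position, so it raises to [i]. → [zehepugokmi].
/niwexakvigme/: /e/ is a mid vowel in word-final position, so it raises to [i]. → [niwexakvigmi].
/hwefusowehjirex/: the rule's environment is not met; surfaces unchanged as [hwefusowehjirex].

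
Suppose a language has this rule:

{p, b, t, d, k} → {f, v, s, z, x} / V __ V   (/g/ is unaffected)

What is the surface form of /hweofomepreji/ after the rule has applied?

hweofomepreji

No segment of /hweofomepreji/ meets the structural description of the rule, so the form surfaces unchanged.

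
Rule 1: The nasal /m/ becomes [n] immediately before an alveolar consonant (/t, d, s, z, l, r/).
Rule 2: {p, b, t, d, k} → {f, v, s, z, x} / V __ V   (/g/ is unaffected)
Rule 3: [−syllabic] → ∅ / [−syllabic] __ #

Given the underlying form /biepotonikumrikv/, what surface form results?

Rule 1 (nasal place assimilation): /m/ precedes the alveolar consonant /r/, so it assimilates in place to [n]. /biepotonikumrikv/ → biepotonikunrikv.
Rule 2 (intervocalic spirantization): /p/ is a stop between vowels /e/ and /o/, so it spirantizes to the fricative [f]. /t/ is a stop between vowels /o/ and /o/, so it spirantizes to the fricative [s]. /k/ is a stop between vowels /i/ and /u/, so it spirantizes to the fricative [x]. /biepotonikunrikv/ → biefosonixunrikv.
Rule 3 (final cluster simplification): /v/ is the second consonant of a word-final cluster /kv/, so it deletes. /biefosonixunrikv/ → biefosonixunrik.

biefosonixunrik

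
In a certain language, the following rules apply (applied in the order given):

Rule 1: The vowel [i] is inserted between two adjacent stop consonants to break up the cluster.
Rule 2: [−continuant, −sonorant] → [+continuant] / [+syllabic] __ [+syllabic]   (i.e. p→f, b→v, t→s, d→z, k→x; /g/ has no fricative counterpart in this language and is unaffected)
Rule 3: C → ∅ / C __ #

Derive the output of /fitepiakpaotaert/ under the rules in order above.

Rule 1 (stop-cluster i-epenthesis): /k/ and /p/ form a stop–stop cluster, so [i] is inserted between them. /fitepiakpaotaert/ → fitepiakipaotaert.
Rule 2 (intervocalic spirantization): /t/ is a stop between vowels /i/ and /e/, so it spirantizes to the fricative [s]. /p/ is a stop between vowels /e/ and /i/, so it spirantizes to the fricative [f]. /k/ is a stop between vowels /a/ and /i/, so it spirantizes to the fricative [x]. /p/ is a stop between vowels /i/ and /a/, so it spirantizes to the fricative [f]. /t/ is a stop between vowels /o/ and /a/, so it spirantizes to the fricative [s]. /fitepiakipaotaert/ → fisefiaxifaosaert.
Rule 3 (final cluster simplification): /t/ is the second consonant of a word-final cluster /rt/, so it deletes. /fisefiaxifaosaert/ → fisefiaxifaosaer.

fisefiaxifaosaer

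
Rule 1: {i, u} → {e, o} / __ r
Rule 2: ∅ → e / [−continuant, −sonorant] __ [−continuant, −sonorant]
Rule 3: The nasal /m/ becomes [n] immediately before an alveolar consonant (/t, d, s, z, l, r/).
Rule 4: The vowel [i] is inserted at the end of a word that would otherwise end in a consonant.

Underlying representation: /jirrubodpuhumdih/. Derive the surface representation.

Rule 1 (pre-rhotic lowering): /i/ is a high vowel immediately before /r/, so it lowers to [e]. /jirrubodpuhumdih/ → jerrubodpuhumdih.
Rule 2 (stop-cluster e-epenthesis): /d/ and /p/ form a stop–stop cluster, so [e] is inserted between them. /jerrubodpuhumdih/ → jerrubodepuhumdih.
Rule 3 (nasal place assimilation): /m/ precedes the alveolar consonant /d/, so it assimilates in place to [n]. /jerrubodepuhumdih/ → jerrubodepuhundih.
Rule 4 (final i-epenthesis): the form ends in the consonant /h/, so [i] is inserted word-finally. /jerrubodepuhundih/ → jerrubodepuhundihi.

jerrubodepuhundihi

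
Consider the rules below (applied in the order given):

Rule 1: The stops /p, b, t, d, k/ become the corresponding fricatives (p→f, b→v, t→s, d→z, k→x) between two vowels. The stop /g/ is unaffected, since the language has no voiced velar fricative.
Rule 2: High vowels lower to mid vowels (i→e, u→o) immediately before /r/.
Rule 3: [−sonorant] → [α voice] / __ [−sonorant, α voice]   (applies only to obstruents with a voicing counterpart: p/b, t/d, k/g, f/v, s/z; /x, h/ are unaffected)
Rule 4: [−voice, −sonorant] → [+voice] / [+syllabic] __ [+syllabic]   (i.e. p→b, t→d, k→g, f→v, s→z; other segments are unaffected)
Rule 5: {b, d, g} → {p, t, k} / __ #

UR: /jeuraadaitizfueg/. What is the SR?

jeoraazaizisfuek

Rule 1 (intervocalic spirantization): /d/ is a stop between vowels /a/ and /a/, so it spirantizes to the fricative [z]. /t/ is a stop between vowels /i/ and /i/, so it spirantizes to the fricative [s]. /jeuraadaitizfueg/ → jeuraazaisizfueg.
Rule 2 (pre-rhotic lowering): /u/ is a high vowel immediately before /r/, so it lowers to [o]. /jeuraazaisizfueg/ → jeoraazaisizfueg.
Rule 3 (regressive voicing assimilation): /z/ precedes the voiceless obstruent /f/, so it devoices to [s] by assimilation. /jeoraazaisizfueg/ → jeoraazaisisfueg.
Rule 4 (intervocalic voicing): /s/ is a voiceless obstruent between vowels /i/ and /i/, so it voices to [z]. /jeoraazaisisfueg/ → jeoraazaizisfueg.
Rule 5 (final devoicing): /g/ is a voiced stop in word-final position, so it devoices to [k]. /jeoraazaizisfueg/ → jeoraazaizisfuek.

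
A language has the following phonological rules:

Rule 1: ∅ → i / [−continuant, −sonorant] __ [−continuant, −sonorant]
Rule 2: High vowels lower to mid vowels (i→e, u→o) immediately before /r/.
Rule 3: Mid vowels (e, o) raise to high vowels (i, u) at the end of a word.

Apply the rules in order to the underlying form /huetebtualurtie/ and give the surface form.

Rule 1 (stop-cluster i-epenthesis): /b/ and /t/ form a stop–stop cluster, so [i] is inserted between them. /huetebtualurtie/ → huetebitualurtie.
Rule 2 (pre-rhotic lowering): /u/ is a high vowel immediately before /r/, so it lowers to [o]. /huetebitualurtie/ → huetebitualortie.
Rule 3 (final vowel raising): /e/ is a mid vowel in word-final position, so it raises to [i]. /huetebitualortie/ → huetebitualortii.

huetebitualortii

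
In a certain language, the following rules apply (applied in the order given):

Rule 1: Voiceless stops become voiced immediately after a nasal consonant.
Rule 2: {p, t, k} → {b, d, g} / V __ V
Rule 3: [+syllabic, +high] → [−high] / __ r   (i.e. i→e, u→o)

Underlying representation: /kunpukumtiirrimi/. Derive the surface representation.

kunbugumdierrimi

Rule 1 (post-nasal voicing): /p/ is a voiceless stop immediately after the nasal /n/, so it voices to [b]. /t/ is a voiceless stop immediately after the nasal /m/, so it voices to [d]. /kunpukumtiirrimi/ → kunbukumdiirrimi.
Rule 2 (intervocalic voicing): /k/ is a voiceless stop between vowels /u/ and /u/, so it voices to [g]. /kunbukumdiirrimi/ → kunbugumdiirrimi.
Rule 3 (pre-rhotic lowering): /i/ is a high vowel immediately before /r/, so it lowers to [e]. /kunbugumdiirrimi/ → kunbugumdierrimi.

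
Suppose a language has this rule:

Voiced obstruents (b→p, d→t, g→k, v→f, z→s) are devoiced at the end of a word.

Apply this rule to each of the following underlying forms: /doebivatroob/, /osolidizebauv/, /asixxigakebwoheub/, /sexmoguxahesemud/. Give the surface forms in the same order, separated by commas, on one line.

/doebivatroob/: /b/ is a voiced obstruent in word-final position, so it devoices to [p]. → [doebivatroop].
/osolidizebauv/: /v/ is a voiced obstruent in word-final position, so it devoices to [f]. → [osolidizebauf].
/asixxigakebwoheub/: /b/ is a voiced obstruent in word-final position, so it devoices to [p]. → [asixxigakebwoheup].
/sexmoguxahesemud/: /d/ is a voiced obstruent in word-final position, so it devoices to [t]. → [sexmoguxahesemut].

doebivatroop, osolidizebauf, asixxigakebwoheup, sexmoguxahesemut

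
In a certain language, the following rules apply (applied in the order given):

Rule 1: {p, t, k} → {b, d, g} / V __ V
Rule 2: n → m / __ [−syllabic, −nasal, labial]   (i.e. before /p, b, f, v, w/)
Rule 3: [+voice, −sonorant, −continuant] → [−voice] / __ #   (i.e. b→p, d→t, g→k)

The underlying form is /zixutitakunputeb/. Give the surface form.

Rule 1 (intervocalic voicing): /t/ is a voiceless stop between vowels /u/ and /i/, so it voices to [d]. /t/ is a voiceless stop between vowels /i/ and /a/, so it voices to [d]. /k/ is a voiceless stop between vowels /a/ and /u/, so it voices to [g]. /t/ is a voiceless stop between vowels /u/ and /e/, so it voices to [d]. /zixutitakunputeb/ → zixudidagunpudeb.
Rule 2 (nasal place assimilation): /n/ precedes the labial consonant /p/, so it assimilates in place to [m]. /zixudidagunpudeb/ → zixudidagumpudeb.
Rule 3 (final devoicing): /b/ is a voiced stop in word-final position, so it devoices to [p]. /zixudidagumpudeb/ → zixudidagumpudep.

zixudidagumpudep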